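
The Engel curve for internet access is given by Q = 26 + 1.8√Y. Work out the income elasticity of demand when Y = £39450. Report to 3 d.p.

0.466

At Y = 39450: Q = 383.516.
dQ/dY = 1.8/(2√Y) = 0.00453126 at this income.
η = (dQ/dY)·(Y/Q) = 0.00453126 × (39450/383.516) = 0.466.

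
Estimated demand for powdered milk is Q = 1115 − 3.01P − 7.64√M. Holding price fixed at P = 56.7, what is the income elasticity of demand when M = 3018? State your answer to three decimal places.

At P = 56.7, M = 3018: Q = 524.619.
Holding P constant, ∂Q/∂M = -7.64/(2√M) = -0.069535.
η_M = (∂Q/∂M)·(M/Q) = -0.069535 × (3018/524.619) = -0.400.

-0.400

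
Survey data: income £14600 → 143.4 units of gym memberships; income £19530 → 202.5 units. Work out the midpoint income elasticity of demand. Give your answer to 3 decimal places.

1.183

ΔQ = 202.5 − 143.4 = 59.1; midpoint Q̄ = (143.4 + 202.5)/2 = 172.95.
ΔI = 19530 − 14600 = 4930; midpoint Ī = (14600 + 19530)/2 = 17065.
η = (ΔQ/Q̄) ÷ (ΔI/Ī) = (59.1/172.95) ÷ (4930/17065) = 1.183.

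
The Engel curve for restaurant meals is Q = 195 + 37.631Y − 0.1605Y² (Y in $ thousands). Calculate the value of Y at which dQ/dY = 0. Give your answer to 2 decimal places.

dQ/dY = 37.631 − 0.321Y.
The good is inferior where dQ/dY < 0. Setting dQ/dY = 0 gives Y = 37.631 / 0.321 = 117.23.

117.23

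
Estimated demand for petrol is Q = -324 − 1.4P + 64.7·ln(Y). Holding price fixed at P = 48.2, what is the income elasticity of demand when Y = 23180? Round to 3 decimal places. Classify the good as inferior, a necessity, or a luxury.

0.250 (necessity)

At P = 48.2, Y = 23180: Q = 258.823.
Holding P constant, ∂Q/∂Y = 64.7/Y = 0.0027912.
η_Y = (∂Q/∂Y)·(Y/Q) = 0.0027912 × (23180/258.823) = 0.250.
Since 0 < η < 1, this is a necessity.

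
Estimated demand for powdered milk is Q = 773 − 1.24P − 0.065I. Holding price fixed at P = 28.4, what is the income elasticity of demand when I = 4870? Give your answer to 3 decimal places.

At P = 28.4, I = 4870: Q = 421.234.
Holding P constant, ∂Q/∂I = −0.065.
η_I = (∂Q/∂I)·(I/Q) = -0.065 × (4870/421.234) = -0.751.

-0.751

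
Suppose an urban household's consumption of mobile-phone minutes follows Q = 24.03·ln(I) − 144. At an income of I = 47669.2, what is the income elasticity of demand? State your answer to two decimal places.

0.21

At I = 47669.2: Q = 114.852.
dQ/dI = 24.03/I = 0.000504099 at this income.
η = (dQ/dI)·(I/Q) = 0.000504099 × (47669.2/114.852) = 0.21.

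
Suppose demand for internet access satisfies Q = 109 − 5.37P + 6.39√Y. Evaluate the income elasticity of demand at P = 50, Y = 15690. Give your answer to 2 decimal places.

At P = 50, Y = 15690: Q = 640.910.
Holding P constant, ∂Q/∂Y = 6.39/(2√Y) = 0.025507.
η_Y = (∂Q/∂Y)·(Y/Q) = 0.025507 × (15690/640.910) = 0.62.

0.62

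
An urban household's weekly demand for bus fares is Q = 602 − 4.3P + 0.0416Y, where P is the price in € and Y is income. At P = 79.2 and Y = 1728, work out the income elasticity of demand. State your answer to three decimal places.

0.216

At P = 79.2, Y = 1728: Q = 333.325.
Holding P constant, ∂Q/∂Y = 0.0416.
η_Y = (∂Q/∂Y)·(Y/Q) = 0.0416 × (1728/333.325) = 0.216.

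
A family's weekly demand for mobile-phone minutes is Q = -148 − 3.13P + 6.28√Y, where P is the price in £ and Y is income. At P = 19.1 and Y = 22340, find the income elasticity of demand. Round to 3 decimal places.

At P = 19.1, Y = 22340: Q = 730.862.
Holding P constant, ∂Q/∂Y = 6.28/(2√Y) = 0.0210082.
η_Y = (∂Q/∂Y)·(Y/Q) = 0.0210082 × (22340/730.862) = 0.642.

0.642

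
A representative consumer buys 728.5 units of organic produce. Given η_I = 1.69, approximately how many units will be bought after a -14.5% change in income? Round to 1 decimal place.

%ΔQ ≈ η × %ΔI = 1.69 × (-14.5%) = -24.505%.
New Q ≈ 728.5 × (1 − 0.24505) = 550.0.

550.0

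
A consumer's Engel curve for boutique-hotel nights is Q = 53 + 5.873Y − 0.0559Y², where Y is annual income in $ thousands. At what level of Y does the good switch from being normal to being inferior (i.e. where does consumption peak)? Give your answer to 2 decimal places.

dQ/dY = 5.873 − 0.1118Y.
The good is inferior where dQ/dY < 0. Setting dQ/dY = 0 gives Y = 5.873 / 0.1118 = 52.53.

52.53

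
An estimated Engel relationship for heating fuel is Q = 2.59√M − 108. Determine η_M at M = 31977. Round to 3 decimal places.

0.652

At M = 31977: Q = 355.147.
dQ/dM = 2.59/(2√M) = 0.00724187 at this income.
η = (dQ/dM)·(M/Q) = 0.00724187 × (31977/355.147) = 0.652.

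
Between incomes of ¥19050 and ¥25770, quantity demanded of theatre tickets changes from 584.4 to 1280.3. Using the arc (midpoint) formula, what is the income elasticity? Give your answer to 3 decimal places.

ΔQ = 1280.3 − 584.4 = 695.9; midpoint Q̄ = (584.4 + 1280.3)/2 = 932.35.
ΔI = 25770 − 19050 = 6720; midpoint Ī = (19050 + 25770)/2 = 22410.
η = (ΔQ/Q̄) ÷ (ΔI/Ī) = (695.9/932.35) ÷ (6720/22410) = 2.489.

2.489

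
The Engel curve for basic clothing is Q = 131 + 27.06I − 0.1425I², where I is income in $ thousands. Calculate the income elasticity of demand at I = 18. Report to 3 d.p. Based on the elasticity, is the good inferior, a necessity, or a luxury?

At I = 18: Q = 571.9100.
dQ/dI = 27.06 − 0.285I = 21.93000.
η = (dQ/dI)·(I/Q) = 21.93000 × (18/571.9100) = 0.690.
0 < η < 1 ⇒ necessity.

0.690 (necessity)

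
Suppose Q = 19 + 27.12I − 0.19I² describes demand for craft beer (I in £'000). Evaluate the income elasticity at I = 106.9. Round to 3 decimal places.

At I = 106.9: Q = 746.8821.
dQ/dI = 27.12 − 0.38I = -13.50200.
η = (dQ/dI)·(I/Q) = -13.50200 × (106.9/746.8821) = -1.933.

-1.933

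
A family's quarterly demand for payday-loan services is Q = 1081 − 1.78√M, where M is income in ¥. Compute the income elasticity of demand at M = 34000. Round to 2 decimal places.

-0.22

At M = 34000: Q = 752.784.
dQ/dM = -1.78/(2√M) = -0.0048267 at this income.
η = (dQ/dM)·(M/Q) = -0.0048267 × (34000/752.784) = -0.22.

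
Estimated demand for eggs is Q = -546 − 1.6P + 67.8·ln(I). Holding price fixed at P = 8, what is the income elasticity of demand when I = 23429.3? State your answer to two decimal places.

At P = 8, I = 23429.3: Q = 123.386.
Holding P constant, ∂Q/∂I = 67.8/I = 0.00289381.
η_I = (∂Q/∂I)·(I/Q) = 0.00289381 × (23429.3/123.386) = 0.55.

0.55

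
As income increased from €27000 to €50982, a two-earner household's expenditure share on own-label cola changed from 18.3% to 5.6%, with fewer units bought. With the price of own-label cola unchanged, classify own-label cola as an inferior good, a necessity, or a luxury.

inferior good

Quantity demanded falls as income rises, so η < 0.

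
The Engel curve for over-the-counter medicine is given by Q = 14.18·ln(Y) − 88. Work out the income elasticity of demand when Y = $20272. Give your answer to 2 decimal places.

At Y = 20272: Q = 52.623.
dQ/dY = 14.18/Y = 0.000699487 at this income.
η = (dQ/dY)·(Y/Q) = 0.000699487 × (20272/52.623) = 0.27.

0.27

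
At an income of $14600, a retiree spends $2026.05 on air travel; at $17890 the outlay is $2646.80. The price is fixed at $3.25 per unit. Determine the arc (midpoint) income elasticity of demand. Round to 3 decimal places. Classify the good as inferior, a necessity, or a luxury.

With a constant price, Q₁ = 2026.05/3.25 = 623.400 and Q₂ = 2646.80/3.25 = 814.400 (equivalently, work directly with expenditure since P cancels).
Midpoint %ΔQ = (2646.80 − 2026.05)/2336.43 = 0.26568; midpoint %ΔI = (17890 − 14600)/16245 = 0.20252.
η = 0.26568 / 0.20252 = 1.312.
η > 1 ⇒ luxury.

1.312 (luxury)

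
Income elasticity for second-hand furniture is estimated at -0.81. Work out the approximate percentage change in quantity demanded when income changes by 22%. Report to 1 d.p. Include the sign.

%ΔQ ≈ η × %ΔI = -0.81 × 22% = -17.8%.

-17.8%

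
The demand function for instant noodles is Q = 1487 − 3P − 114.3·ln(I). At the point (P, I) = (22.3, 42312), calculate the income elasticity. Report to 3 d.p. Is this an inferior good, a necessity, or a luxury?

-0.564 (inferior good)

At P = 22.3, I = 42312: Q = 202.482.
Holding P constant, ∂Q/∂I = -114.3/I = -0.00270136.
η_I = (∂Q/∂I)·(I/Q) = -0.00270136 × (42312/202.482) = -0.564.
Since η < 0, this is an inferior good.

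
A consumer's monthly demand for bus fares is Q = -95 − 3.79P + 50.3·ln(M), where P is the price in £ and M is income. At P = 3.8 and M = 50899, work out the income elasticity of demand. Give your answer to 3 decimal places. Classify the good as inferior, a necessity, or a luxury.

At P = 3.8, M = 50899: Q = 435.729.
Holding P constant, ∂Q/∂M = 50.3/M = 0.000988232.
η_M = (∂Q/∂M)·(M/Q) = 0.000988232 × (50899/435.729) = 0.115.
Since 0 < η < 1, this is a necessity.

0.115 (necessity)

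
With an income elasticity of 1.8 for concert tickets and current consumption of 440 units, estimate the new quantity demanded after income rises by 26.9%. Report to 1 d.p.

653.0

%ΔQ ≈ η × %ΔI = 1.8 × 26.9% = 48.42%.
New Q ≈ 440 × (1 + 0.4842) = 653.0.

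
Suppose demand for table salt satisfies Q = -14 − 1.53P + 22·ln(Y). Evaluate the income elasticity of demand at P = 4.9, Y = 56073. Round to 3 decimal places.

0.100

At P = 4.9, Y = 56073: Q = 219.060.
Holding P constant, ∂Q/∂Y = 22/Y = 0.000392346.
η_Y = (∂Q/∂Y)·(Y/Q) = 0.000392346 × (56073/219.060) = 0.100.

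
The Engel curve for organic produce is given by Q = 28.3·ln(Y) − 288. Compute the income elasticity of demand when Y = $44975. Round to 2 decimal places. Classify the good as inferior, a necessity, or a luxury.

1.86 (luxury)

At Y = 44975: Q = 15.202.
dQ/dY = 28.3/Y = 0.000629238 at this income.
η = (dQ/dY)·(Y/Q) = 0.000629238 × (44975/15.202) = 1.86.
Since η > 1, the good is a luxury.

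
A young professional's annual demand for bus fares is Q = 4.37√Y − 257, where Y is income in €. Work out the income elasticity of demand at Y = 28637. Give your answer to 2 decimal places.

0.77

At Y = 28637: Q = 482.512.
dQ/dY = 4.37/(2√Y) = 0.0129118 at this income.
η = (dQ/dY)·(Y/Q) = 0.0129118 × (28637/482.512) = 0.77.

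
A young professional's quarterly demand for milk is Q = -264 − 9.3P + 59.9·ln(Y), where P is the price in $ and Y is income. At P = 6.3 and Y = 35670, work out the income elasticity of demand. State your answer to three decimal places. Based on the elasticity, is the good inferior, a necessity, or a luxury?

0.196 (necessity)

At P = 6.3, Y = 35670: Q = 305.286.
Holding P constant, ∂Q/∂Y = 59.9/Y = 0.00167928.
η_Y = (∂Q/∂Y)·(Y/Q) = 0.00167928 × (35670/305.286) = 0.196.
Since 0 < η < 1, this is a necessity.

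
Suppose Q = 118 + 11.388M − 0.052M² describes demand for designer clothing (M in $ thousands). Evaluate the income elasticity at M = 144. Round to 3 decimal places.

-0.760

At M = 144: Q = 679.6000.
dQ/dM = 11.388 − 0.104M = -3.58800.
η = (dQ/dM)·(M/Q) = -3.58800 × (144/679.6000) = -0.760.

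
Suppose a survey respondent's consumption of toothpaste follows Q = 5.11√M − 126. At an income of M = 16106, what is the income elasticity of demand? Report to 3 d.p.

0.621

At M = 16106: Q = 522.507.
dQ/dM = 5.11/(2√M) = 0.0201325 at this income.
η = (dQ/dM)·(M/Q) = 0.0201325 × (16106/522.507) = 0.621.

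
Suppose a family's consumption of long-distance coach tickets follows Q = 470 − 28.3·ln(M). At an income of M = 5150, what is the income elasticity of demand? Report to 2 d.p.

-0.12

At M = 5150: Q = 228.127.
dQ/dM = -28.3/M = -0.00549515 at this income.
η = (dQ/dM)·(M/Q) = -0.00549515 × (5150/228.127) = -0.12.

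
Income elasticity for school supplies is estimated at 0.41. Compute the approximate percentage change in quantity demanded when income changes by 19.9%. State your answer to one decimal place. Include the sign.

8.2%

%ΔQ ≈ η × %ΔI = 0.41 × 19.9% = 8.2%.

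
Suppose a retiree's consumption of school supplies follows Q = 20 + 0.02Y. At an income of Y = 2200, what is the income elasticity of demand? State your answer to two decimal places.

0.69

At Y = 2200: Q = 64.000.
dQ/dY = 0.02.
η = (dQ/dY)·(Y/Q) = 0.02 × (2200/64.000) = 0.69.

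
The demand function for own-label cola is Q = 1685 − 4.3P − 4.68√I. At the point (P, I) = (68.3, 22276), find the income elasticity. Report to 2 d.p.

-0.50

At P = 68.3, I = 22276: Q = 692.813.
Holding P constant, ∂Q/∂I = -4.68/(2√I) = -0.0156782.
η_I = (∂Q/∂I)·(I/Q) = -0.0156782 × (22276/692.813) = -0.50.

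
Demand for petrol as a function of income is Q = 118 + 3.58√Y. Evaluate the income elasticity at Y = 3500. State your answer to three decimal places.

0.321

At Y = 3500: Q = 329.796.
dQ/dY = 3.58/(2√Y) = 0.0302565 at this income.
η = (dQ/dY)·(Y/Q) = 0.0302565 × (3500/329.796) = 0.321.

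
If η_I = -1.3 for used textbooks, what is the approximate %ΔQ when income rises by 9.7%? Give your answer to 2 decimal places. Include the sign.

%ΔQ ≈ η × %ΔI = -1.3 × 9.7% = -12.61%.

-12.61%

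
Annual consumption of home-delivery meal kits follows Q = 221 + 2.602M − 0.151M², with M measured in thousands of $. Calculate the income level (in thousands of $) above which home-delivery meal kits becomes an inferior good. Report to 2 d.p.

dQ/dM = 2.602 − 0.302M.
The good is inferior where dQ/dM < 0. Setting dQ/dM = 0 gives M = 2.602 / 0.302 = 8.62.

8.62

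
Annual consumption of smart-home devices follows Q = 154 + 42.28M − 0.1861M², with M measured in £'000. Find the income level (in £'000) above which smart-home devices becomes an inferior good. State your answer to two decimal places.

113.59

dQ/dM = 42.28 − 0.3722M.
The good is inferior where dQ/dM < 0. Setting dQ/dM = 0 gives M = 42.28 / 0.3722 = 113.59.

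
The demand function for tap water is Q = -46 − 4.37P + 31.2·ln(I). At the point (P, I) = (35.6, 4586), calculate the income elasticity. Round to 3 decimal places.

At P = 35.6, I = 4586: Q = 61.468.
Holding P constant, ∂Q/∂I = 31.2/I = 0.00680331.
η_I = (∂Q/∂I)·(I/Q) = 0.00680331 × (4586/61.468) = 0.508.

0.508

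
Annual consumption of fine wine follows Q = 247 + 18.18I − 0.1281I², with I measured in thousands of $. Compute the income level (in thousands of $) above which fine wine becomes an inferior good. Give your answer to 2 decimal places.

dQ/dI = 18.18 − 0.2562I.
The good is inferior where dQ/dI < 0. Setting dQ/dI = 0 gives I = 18.18 / 0.2562 = 70.96.

70.96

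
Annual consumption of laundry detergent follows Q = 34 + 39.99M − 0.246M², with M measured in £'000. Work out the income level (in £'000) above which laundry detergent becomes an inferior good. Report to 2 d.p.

81.28

dQ/dM = 39.99 − 0.492M.
The good is inferior where dQ/dM < 0. Setting dQ/dM = 0 gives M = 39.99 / 0.492 = 81.28.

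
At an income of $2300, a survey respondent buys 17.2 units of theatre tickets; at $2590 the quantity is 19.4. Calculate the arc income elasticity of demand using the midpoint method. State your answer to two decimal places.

1.01

ΔQ = 19.4 − 17.2 = 2.2; midpoint Q̄ = (17.2 + 19.4)/2 = 18.3.
ΔI = 2590 − 2300 = 290; midpoint Ī = (2300 + 2590)/2 = 2445.
η = (ΔQ/Q̄) ÷ (ΔI/Ī) = (2.2/18.3) ÷ (290/2445) = 1.01.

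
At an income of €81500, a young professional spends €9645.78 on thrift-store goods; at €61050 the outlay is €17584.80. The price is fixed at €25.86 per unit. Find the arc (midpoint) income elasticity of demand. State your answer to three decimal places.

-2.032

With a constant price, Q₁ = 9645.78/25.86 = 373.000 and Q₂ = 17584.80/25.86 = 680.000 (equivalently, work directly with expenditure since P cancels).
Midpoint %ΔQ = (17584.80 − 9645.78)/13615.29 = 0.58310; midpoint %ΔI = (61050 − 81500)/71275 = -0.28692.
η = 0.58310 / -0.28692 = -2.032.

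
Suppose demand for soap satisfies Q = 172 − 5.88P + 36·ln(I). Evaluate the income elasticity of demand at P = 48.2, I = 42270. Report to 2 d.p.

At P = 48.2, I = 42270: Q = 272.050.
Holding P constant, ∂Q/∂I = 36/I = 0.000851668.
η_I = (∂Q/∂I)·(I/Q) = 0.000851668 × (42270/272.050) = 0.13.

0.13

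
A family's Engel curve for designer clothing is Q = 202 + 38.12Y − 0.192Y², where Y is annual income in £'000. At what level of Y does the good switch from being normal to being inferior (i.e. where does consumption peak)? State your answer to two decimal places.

dQ/dY = 38.12 − 0.384Y.
The good is inferior where dQ/dY < 0. Setting dQ/dY = 0 gives Y = 38.12 / 0.384 = 99.27.

99.27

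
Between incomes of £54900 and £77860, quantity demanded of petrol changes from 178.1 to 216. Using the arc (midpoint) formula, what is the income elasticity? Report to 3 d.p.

ΔQ = 216 − 178.1 = 37.9; midpoint Q̄ = (178.1 + 216)/2 = 197.05.
ΔI = 77860 − 54900 = 22960; midpoint Ī = (54900 + 77860)/2 = 66380.
η = (ΔQ/Q̄) ÷ (ΔI/Ī) = (37.9/197.05) ÷ (22960/66380) = 0.556.

0.556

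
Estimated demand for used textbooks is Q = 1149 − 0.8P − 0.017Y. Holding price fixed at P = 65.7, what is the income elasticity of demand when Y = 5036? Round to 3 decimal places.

At P = 65.7, Y = 5036: Q = 1010.828.
Holding P constant, ∂Q/∂Y = −0.017.
η_Y = (∂Q/∂Y)·(Y/Q) = -0.017 × (5036/1010.828) = -0.085.

-0.085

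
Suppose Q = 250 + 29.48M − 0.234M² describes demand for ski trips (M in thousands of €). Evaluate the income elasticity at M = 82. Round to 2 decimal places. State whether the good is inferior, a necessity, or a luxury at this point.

-0.67 (inferior good)

At M = 82: Q = 1093.9440.
dQ/dM = 29.48 − 0.468M = -8.89600.
η = (dQ/dM)·(M/Q) = -8.89600 × (82/1093.9440) = -0.67.
η < 0 ⇒ inferior good.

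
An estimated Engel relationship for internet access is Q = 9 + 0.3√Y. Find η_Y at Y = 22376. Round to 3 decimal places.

At Y = 22376: Q = 53.876.
dQ/dY = 0.3/(2√Y) = 0.00100277 at this income.
η = (dQ/dY)·(Y/Q) = 0.00100277 × (22376/53.876) = 0.416.

0.416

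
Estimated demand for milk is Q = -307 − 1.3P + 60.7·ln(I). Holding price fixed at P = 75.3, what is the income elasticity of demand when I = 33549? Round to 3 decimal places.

At P = 75.3, I = 33549: Q = 227.650.
Holding P constant, ∂Q/∂I = 60.7/I = 0.00180929.
η_I = (∂Q/∂I)·(I/Q) = 0.00180929 × (33549/227.650) = 0.267.

0.267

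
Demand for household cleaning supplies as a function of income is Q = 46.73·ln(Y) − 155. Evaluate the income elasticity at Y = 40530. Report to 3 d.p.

At Y = 40530: Q = 340.796.
dQ/dY = 46.73/Y = 0.00115297 at this income.
η = (dQ/dY)·(Y/Q) = 0.00115297 × (40530/340.796) = 0.137.

0.137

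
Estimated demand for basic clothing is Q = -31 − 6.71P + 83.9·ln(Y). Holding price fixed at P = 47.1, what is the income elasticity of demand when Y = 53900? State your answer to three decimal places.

0.148

At P = 47.1, Y = 53900: Q = 567.040.
Holding P constant, ∂Q/∂Y = 83.9/Y = 0.00155659.
η_Y = (∂Q/∂Y)·(Y/Q) = 0.00155659 × (53900/567.040) = 0.148.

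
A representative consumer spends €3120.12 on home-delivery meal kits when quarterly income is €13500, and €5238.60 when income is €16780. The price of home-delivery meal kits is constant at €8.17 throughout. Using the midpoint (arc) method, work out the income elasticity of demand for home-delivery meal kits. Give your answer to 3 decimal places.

2.340

With a constant price, Q₁ = 3120.12/8.17 = 381.900 and Q₂ = 5238.60/8.17 = 641.200 (equivalently, work directly with expenditure since P cancels).
Midpoint %ΔQ = (5238.60 − 3120.12)/4179.36 = 0.50689; midpoint %ΔI = (16780 − 13500)/15140 = 0.21664.
η = 0.50689 / 0.21664 = 2.340.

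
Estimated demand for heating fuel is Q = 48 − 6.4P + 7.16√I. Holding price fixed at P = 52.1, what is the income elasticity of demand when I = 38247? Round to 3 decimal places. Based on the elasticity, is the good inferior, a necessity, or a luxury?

0.628 (necessity)

At P = 52.1, I = 38247: Q = 1114.830.
Holding P constant, ∂Q/∂I = 7.16/(2√I) = 0.0183056.
η_I = (∂Q/∂I)·(I/Q) = 0.0183056 × (38247/1114.830) = 0.628.
Since 0 < η < 1, this is a necessity.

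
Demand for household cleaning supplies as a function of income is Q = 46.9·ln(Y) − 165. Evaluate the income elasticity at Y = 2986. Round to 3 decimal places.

0.223

At Y = 2986: Q = 210.279.
dQ/dY = 46.9/Y = 0.0157066 at this income.
η = (dQ/dY)·(Y/Q) = 0.0157066 × (2986/210.279) = 0.223.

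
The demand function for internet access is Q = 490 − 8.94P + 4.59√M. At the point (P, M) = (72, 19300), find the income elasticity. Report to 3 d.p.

0.659

At P = 72, M = 19300: Q = 483.983.
Holding P constant, ∂Q/∂M = 4.59/(2√M) = 0.0165198.
η_M = (∂Q/∂M)·(M/Q) = 0.0165198 × (19300/483.983) = 0.659.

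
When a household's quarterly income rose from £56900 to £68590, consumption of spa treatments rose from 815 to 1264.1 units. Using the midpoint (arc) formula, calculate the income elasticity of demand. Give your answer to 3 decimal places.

2.319

ΔQ = 1264.1 − 815 = 449.1; midpoint Q̄ = (815 + 1264.1)/2 = 1039.55.
ΔI = 68590 − 56900 = 11690; midpoint Ī = (56900 + 68590)/2 = 62745.
η = (ΔQ/Q̄) ÷ (ΔI/Ī) = (449.1/1039.55) ÷ (11690/62745) = 2.319.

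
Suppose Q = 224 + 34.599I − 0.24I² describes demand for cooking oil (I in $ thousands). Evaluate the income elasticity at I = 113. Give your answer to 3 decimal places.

At I = 113: Q = 1069.1270.
dQ/dI = 34.599 − 0.48I = -19.64100.
η = (dQ/dI)·(I/Q) = -19.64100 × (113/1069.1270) = -2.076.

-2.076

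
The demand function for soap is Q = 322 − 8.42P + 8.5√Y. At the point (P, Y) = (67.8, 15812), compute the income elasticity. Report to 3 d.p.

At P = 67.8, Y = 15812: Q = 819.963.
Holding P constant, ∂Q/∂Y = 8.5/(2√Y) = 0.0337984.
η_Y = (∂Q/∂Y)·(Y/Q) = 0.0337984 × (15812/819.963) = 0.652.

0.652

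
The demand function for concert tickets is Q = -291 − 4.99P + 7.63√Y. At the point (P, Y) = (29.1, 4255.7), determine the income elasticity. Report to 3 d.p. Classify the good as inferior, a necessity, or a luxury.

4.044 (luxury)

At P = 29.1, Y = 4255.7: Q = 61.540.
Holding P constant, ∂Q/∂Y = 7.63/(2√Y) = 0.0584802.
η_Y = (∂Q/∂Y)·(Y/Q) = 0.0584802 × (4255.7/61.540) = 4.044.
Since η > 1, this is a luxury.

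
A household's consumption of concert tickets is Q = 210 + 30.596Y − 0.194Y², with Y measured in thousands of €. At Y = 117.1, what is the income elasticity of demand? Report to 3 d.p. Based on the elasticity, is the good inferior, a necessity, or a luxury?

At Y = 117.1: Q = 1132.5841.
dQ/dY = 30.596 − 0.388Y = -14.83880.
η = (dQ/dY)·(Y/Q) = -14.83880 × (117.1/1132.5841) = -1.534.
η < 0 ⇒ inferior good.

-1.534 (inferior good)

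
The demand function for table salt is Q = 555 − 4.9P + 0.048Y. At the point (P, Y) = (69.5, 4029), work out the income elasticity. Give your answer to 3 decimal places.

0.474

At P = 69.5, Y = 4029: Q = 407.842.
Holding P constant, ∂Q/∂Y = 0.048.
η_Y = (∂Q/∂Y)·(Y/Q) = 0.048 × (4029/407.842) = 0.474.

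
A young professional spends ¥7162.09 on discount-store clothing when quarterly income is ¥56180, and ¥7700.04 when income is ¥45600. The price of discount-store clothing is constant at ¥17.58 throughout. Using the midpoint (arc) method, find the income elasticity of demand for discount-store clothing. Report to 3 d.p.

-0.348

With a constant price, Q₁ = 7162.09/17.58 = 407.400 and Q₂ = 7700.04/17.58 = 438.000 (equivalently, work directly with expenditure since P cancels).
Midpoint %ΔQ = (7700.04 − 7162.09)/7431.07 = 0.07239; midpoint %ΔI = (45600 − 56180)/50890 = -0.20790.
η = 0.07239 / -0.20790 = -0.348.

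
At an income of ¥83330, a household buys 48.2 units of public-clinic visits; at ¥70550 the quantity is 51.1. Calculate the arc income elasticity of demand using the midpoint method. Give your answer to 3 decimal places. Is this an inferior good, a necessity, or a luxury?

ΔQ = 51.1 − 48.2 = 2.9; midpoint Q̄ = (48.2 + 51.1)/2 = 49.65.
ΔI = 70550 − 83330 = -12780; midpoint Ī = (83330 + 70550)/2 = 76940.
η = (ΔQ/Q̄) ÷ (ΔI/Ī) = (2.9/49.65) ÷ (-12780/76940) = -0.352.
η < 0 ⇒ inferior good.

-0.352 (inferior good)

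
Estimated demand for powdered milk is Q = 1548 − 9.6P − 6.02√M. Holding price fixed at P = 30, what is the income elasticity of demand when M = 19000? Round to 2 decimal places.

At P = 30, M = 19000: Q = 430.200.
Holding P constant, ∂Q/∂M = -6.02/(2√M) = -0.0218368.
η_M = (∂Q/∂M)·(M/Q) = -0.0218368 × (19000/430.200) = -0.96.

-0.96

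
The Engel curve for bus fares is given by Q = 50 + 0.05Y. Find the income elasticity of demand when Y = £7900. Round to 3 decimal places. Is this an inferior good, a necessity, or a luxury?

At Y = 7900: Q = 445.000.
dQ/dY = 0.05.
η = (dQ/dY)·(Y/Q) = 0.05 × (7900/445.000) = 0.888.
Since 0 < η < 1, the good is a necessity.

0.888 (necessity)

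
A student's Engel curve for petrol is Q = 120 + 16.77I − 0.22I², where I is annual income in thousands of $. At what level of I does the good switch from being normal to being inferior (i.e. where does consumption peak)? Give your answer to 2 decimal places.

dQ/dI = 16.77 − 0.44I.
The good is inferior where dQ/dI < 0. Setting dQ/dI = 0 gives I = 16.77 / 0.44 = 38.11.

38.11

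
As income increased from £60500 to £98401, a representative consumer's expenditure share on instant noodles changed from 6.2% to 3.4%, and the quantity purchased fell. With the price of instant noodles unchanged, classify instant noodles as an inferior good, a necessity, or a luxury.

Quantity demanded falls as income rises, so η < 0.

inferior good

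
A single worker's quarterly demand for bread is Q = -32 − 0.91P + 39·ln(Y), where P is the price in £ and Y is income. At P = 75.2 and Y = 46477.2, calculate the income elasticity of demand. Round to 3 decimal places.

At P = 75.2, Y = 46477.2: Q = 318.690.
Holding P constant, ∂Q/∂Y = 39/Y = 0.000839121.
η_Y = (∂Q/∂Y)·(Y/Q) = 0.000839121 × (46477.2/318.690) = 0.122.

0.122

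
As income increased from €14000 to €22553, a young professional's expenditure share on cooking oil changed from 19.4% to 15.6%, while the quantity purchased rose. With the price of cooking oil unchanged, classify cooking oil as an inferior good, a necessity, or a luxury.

necessity

Quantity rises but the budget share falls as income rises, so 0 < η < 1.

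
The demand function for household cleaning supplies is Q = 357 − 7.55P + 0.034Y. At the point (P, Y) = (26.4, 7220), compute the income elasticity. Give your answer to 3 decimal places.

0.609

At P = 26.4, Y = 7220: Q = 403.160.
Holding P constant, ∂Q/∂Y = 0.034.
η_Y = (∂Q/∂Y)·(Y/Q) = 0.034 × (7220/403.160) = 0.609.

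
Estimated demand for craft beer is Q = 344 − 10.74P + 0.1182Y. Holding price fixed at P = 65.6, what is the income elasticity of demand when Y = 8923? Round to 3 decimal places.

At P = 65.6, Y = 8923: Q = 694.155.
Holding P constant, ∂Q/∂Y = 0.1182.
η_Y = (∂Q/∂Y)·(Y/Q) = 0.1182 × (8923/694.155) = 1.519.

1.519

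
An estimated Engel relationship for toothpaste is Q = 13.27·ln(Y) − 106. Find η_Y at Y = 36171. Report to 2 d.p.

0.40

At Y = 36171: Q = 33.282.
dQ/dY = 13.27/Y = 0.000366868 at this income.
η = (dQ/dY)·(Y/Q) = 0.000366868 × (36171/33.282) = 0.40.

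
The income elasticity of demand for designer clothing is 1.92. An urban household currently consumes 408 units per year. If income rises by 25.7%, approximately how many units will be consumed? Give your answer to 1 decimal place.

609.3

%ΔQ ≈ η × %ΔI = 1.92 × 25.7% = 49.344%.
New Q ≈ 408 × (1 + 0.49344) = 609.3.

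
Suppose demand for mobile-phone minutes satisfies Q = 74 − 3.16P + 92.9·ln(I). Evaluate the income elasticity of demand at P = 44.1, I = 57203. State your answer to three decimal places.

0.098

At P = 44.1, I = 57203: Q = 952.304.
Holding P constant, ∂Q/∂I = 92.9/I = 0.00162404.
η_I = (∂Q/∂I)·(I/Q) = 0.00162404 × (57203/952.304) = 0.098.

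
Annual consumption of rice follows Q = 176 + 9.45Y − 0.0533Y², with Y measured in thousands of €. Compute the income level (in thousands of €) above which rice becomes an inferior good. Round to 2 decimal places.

dQ/dY = 9.45 − 0.1066Y.
The good is inferior where dQ/dY < 0. Setting dQ/dY = 0 gives Y = 9.45 / 0.1066 = 88.65.

88.65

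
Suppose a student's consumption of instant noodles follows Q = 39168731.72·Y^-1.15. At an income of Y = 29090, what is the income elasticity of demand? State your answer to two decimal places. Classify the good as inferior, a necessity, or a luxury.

For Q = A·Y^β the income elasticity is constant and equal to β.
Here β = -1.15, so η = -1.15.
Since η < 0, the good is an inferior good.

-1.15 (inferior good)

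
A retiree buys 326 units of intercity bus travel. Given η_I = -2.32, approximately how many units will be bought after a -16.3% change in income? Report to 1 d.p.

%ΔQ ≈ η × %ΔI = -2.32 × (-16.3%) = 37.816%.
New Q ≈ 326 × (1 + 0.37816) = 449.3.

449.3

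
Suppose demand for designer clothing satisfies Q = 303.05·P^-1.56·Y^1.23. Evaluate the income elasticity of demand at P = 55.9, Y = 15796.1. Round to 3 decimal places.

1.230

For a multiplicative demand Q = A·P^α·Y^β, the income elasticity is β everywhere.
Here β = 1.23, so η = 1.230.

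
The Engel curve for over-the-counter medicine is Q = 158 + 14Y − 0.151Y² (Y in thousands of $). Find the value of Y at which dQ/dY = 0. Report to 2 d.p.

dQ/dY = 14 − 0.302Y.
The good is inferior where dQ/dY < 0. Setting dQ/dY = 0 gives Y = 14 / 0.302 = 46.36.

46.36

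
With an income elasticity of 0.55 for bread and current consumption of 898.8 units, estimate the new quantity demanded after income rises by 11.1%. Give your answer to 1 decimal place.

953.7

%ΔQ ≈ η × %ΔI = 0.55 × 11.1% = 6.105%.
New Q ≈ 898.8 × (1 + 0.06105) = 953.7.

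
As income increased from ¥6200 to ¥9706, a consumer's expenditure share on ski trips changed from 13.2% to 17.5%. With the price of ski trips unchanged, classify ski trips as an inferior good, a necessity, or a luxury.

luxury

The budget share rises as income rises, so η > 1.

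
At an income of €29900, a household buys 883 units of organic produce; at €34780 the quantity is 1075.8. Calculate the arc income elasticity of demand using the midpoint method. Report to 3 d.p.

1.305

ΔQ = 1075.8 − 883 = 192.8; midpoint Q̄ = (883 + 1075.8)/2 = 979.4.
ΔI = 34780 − 29900 = 4880; midpoint Ī = (29900 + 34780)/2 = 32340.
η = (ΔQ/Q̄) ÷ (ΔI/Ī) = (192.8/979.4) ÷ (4880/32340) = 1.305.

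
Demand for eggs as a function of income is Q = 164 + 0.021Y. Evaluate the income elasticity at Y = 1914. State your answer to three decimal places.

0.197

At Y = 1914: Q = 204.194.
dQ/dY = 0.021.
η = (dQ/dY)·(Y/Q) = 0.021 × (1914/204.194) = 0.197.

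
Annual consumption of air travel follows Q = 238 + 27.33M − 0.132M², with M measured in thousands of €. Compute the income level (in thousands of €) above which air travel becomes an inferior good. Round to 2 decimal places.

dQ/dM = 27.33 − 0.264M.
The good is inferior where dQ/dM < 0. Setting dQ/dM = 0 gives M = 27.33 / 0.264 = 103.52.

103.52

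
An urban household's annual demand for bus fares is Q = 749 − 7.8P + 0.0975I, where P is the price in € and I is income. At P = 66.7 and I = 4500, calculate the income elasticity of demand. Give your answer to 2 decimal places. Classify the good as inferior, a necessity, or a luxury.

At P = 66.7, I = 4500: Q = 667.490.
Holding P constant, ∂Q/∂I = 0.0975.
η_I = (∂Q/∂I)·(I/Q) = 0.0975 × (4500/667.490) = 0.66.
Since 0 < η < 1, this is a necessity.

0.66 (necessity)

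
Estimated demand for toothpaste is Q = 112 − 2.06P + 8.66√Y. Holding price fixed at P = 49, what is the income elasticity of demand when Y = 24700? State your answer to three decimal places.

At P = 49, Y = 24700: Q = 1372.086.
Holding P constant, ∂Q/∂Y = 8.66/(2√Y) = 0.0275511.
η_Y = (∂Q/∂Y)·(Y/Q) = 0.0275511 × (24700/1372.086) = 0.496.

0.496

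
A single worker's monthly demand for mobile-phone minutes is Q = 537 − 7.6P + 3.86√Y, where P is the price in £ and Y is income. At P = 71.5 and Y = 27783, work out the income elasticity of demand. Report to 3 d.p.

0.505

At P = 71.5, Y = 27783: Q = 636.994.
Holding P constant, ∂Q/∂Y = 3.86/(2√Y) = 0.0115789.
η_Y = (∂Q/∂Y)·(Y/Q) = 0.0115789 × (27783/636.994) = 0.505.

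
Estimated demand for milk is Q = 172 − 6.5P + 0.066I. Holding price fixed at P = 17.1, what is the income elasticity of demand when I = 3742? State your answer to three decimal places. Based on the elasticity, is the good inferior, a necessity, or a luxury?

At P = 17.1, I = 3742: Q = 307.822.
Holding P constant, ∂Q/∂I = 0.066.
η_I = (∂Q/∂I)·(I/Q) = 0.066 × (3742/307.822) = 0.802.
Since 0 < η < 1, this is a necessity.

0.802 (necessity)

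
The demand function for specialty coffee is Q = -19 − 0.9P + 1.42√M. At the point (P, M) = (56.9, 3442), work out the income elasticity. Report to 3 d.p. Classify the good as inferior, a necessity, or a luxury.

At P = 56.9, M = 3442: Q = 13.099.
Holding P constant, ∂Q/∂M = 1.42/(2√M) = 0.0121019.
η_M = (∂Q/∂M)·(M/Q) = 0.0121019 × (3442/13.099) = 3.180.
Since η > 1, this is a luxury.

3.180 (luxury)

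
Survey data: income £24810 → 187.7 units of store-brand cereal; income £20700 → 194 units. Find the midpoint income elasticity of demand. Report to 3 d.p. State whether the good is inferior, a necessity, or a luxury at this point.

ΔQ = 194 − 187.7 = 6.3; midpoint Q̄ = (187.7 + 194)/2 = 190.85.
ΔI = 20700 − 24810 = -4110; midpoint Ī = (24810 + 20700)/2 = 22755.
η = (ΔQ/Q̄) ÷ (ΔI/Ī) = (6.3/190.85) ÷ (-4110/22755) = -0.183.
η < 0 ⇒ inferior good.

-0.183 (inferior good)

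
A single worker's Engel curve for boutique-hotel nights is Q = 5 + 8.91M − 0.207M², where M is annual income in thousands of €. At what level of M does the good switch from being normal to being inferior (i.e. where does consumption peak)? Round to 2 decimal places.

21.52

dQ/dM = 8.91 − 0.414M.
The good is inferior where dQ/dM < 0. Setting dQ/dM = 0 gives M = 8.91 / 0.414 = 21.52.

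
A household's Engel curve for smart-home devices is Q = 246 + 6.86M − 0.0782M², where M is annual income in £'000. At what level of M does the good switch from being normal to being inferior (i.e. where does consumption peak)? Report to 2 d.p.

43.86

dQ/dM = 6.86 − 0.1564M.
The good is inferior where dQ/dM < 0. Setting dQ/dM = 0 gives M = 6.86 / 0.1564 = 43.86.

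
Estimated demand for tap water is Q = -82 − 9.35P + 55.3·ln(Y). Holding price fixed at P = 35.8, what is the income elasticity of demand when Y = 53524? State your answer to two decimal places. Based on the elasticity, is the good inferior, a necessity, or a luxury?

At P = 35.8, Y = 53524: Q = 185.370.
Holding P constant, ∂Q/∂Y = 55.3/Y = 0.00103318.
η_Y = (∂Q/∂Y)·(Y/Q) = 0.00103318 × (53524/185.370) = 0.30.
Since 0 < η < 1, this is a necessity.

0.30 (necessity)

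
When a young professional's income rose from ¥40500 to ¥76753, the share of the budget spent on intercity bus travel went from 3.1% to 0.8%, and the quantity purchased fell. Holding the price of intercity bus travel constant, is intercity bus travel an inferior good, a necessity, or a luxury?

Quantity demanded falls as income rises, so η < 0.

inferior good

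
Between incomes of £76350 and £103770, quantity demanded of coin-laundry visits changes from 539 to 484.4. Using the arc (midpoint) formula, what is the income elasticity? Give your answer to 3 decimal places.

-0.350

ΔQ = 484.4 − 539 = -54.6; midpoint Q̄ = (539 + 484.4)/2 = 511.7.
ΔI = 103770 − 76350 = 27420; midpoint Ī = (76350 + 103770)/2 = 90060.
η = (ΔQ/Q̄) ÷ (ΔI/Ī) = (-54.6/511.7) ÷ (27420/90060) = -0.350.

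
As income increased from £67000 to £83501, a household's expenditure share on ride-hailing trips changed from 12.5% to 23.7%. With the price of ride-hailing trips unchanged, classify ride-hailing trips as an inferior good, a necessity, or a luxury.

luxury

The budget share rises as income rises, so η > 1.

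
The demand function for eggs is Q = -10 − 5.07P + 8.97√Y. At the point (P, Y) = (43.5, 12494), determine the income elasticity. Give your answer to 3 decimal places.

At P = 43.5, Y = 12494: Q = 772.091.
Holding P constant, ∂Q/∂Y = 8.97/(2√Y) = 0.0401247.
η_Y = (∂Q/∂Y)·(Y/Q) = 0.0401247 × (12494/772.091) = 0.649.

0.649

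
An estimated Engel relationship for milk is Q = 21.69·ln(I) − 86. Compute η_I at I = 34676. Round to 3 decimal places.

0.154

At I = 34676: Q = 140.743.
dQ/dI = 21.69/I = 0.000625505 at this income.
η = (dQ/dI)·(I/Q) = 0.000625505 × (34676/140.743) = 0.154.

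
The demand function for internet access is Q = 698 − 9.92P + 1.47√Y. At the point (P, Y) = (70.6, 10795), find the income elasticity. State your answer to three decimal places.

0.508

At P = 70.6, Y = 10795: Q = 150.380.
Holding P constant, ∂Q/∂Y = 1.47/(2√Y) = 0.00707418.
η_Y = (∂Q/∂Y)·(Y/Q) = 0.00707418 × (10795/150.380) = 0.508.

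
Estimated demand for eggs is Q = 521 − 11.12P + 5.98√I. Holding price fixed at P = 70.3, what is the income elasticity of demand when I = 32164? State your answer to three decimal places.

0.661

At P = 70.3, I = 32164: Q = 811.737.
Holding P constant, ∂Q/∂I = 5.98/(2√I) = 0.0166719.
η_I = (∂Q/∂I)·(I/Q) = 0.0166719 × (32164/811.737) = 0.661.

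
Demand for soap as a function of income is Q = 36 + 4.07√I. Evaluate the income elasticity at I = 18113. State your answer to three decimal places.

0.469

At I = 18113: Q = 583.759.
dQ/dI = 4.07/(2√I) = 0.0151206 at this income.
η = (dQ/dI)·(I/Q) = 0.0151206 × (18113/583.759) = 0.469.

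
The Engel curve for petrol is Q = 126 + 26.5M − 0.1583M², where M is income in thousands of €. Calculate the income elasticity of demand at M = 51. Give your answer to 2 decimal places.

At M = 51: Q = 1065.7617.
dQ/dM = 26.5 − 0.3166M = 10.35340.
η = (dQ/dM)·(M/Q) = 10.35340 × (51/1065.7617) = 0.50.

0.50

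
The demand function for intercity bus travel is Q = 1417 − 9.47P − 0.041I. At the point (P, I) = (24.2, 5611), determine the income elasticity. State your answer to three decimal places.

At P = 24.2, I = 5611: Q = 957.775.
Holding P constant, ∂Q/∂I = −0.041.
η_I = (∂Q/∂I)·(I/Q) = -0.041 × (5611/957.775) = -0.240.

-0.240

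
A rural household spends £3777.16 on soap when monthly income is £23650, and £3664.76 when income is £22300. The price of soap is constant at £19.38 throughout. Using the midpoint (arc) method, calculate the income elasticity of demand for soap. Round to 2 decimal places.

0.51

With a constant price, Q₁ = 3777.16/19.38 = 194.900 and Q₂ = 3664.76/19.38 = 189.100 (equivalently, work directly with expenditure since P cancels).
Midpoint %ΔQ = (3664.76 − 3777.16)/3720.96 = -0.03021; midpoint %ΔI = (22300 − 23650)/22975 = -0.05876.
η = -0.03021 / -0.05876 = 0.51.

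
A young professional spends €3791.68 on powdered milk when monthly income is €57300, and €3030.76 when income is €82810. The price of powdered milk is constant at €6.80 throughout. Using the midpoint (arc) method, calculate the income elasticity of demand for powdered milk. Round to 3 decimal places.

With a constant price, Q₁ = 3791.68/6.80 = 557.600 and Q₂ = 3030.76/6.80 = 445.700 (equivalently, work directly with expenditure since P cancels).
Midpoint %ΔQ = (3030.76 − 3791.68)/3411.22 = -0.22306; midpoint %ΔI = (82810 − 57300)/70055 = 0.36414.
η = -0.22306 / 0.36414 = -0.613.

-0.613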